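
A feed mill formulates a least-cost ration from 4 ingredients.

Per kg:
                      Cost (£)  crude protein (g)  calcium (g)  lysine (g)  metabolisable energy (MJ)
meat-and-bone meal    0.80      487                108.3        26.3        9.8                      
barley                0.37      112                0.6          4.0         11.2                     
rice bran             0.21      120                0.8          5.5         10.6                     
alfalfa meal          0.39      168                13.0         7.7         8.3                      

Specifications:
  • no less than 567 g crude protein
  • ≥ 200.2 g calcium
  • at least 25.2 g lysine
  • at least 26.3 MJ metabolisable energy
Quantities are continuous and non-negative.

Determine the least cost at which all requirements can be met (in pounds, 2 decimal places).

Let x1 = kg of meat-and-bone meal, x2 = kg of barley, x3 = kg of rice bran, x4 = kg of alfalfa meal.
Minimize 0.8x1 + 0.37x2 + 0.21x3 + 0.39x4 subject to:
  487x1 + 112x2 + 120x3 + 168x4 ≥ 567   (crude protein)
  108.3x1 + 0.6x2 + 0.8x3 + 13x4 ≥ 200.2   (calcium)
  26.3x1 + 4x2 + 5.5x3 + 7.7x4 ≥ 25.2   (lysine)
  9.8x1 + 11.2x2 + 10.6x3 + 8.3x4 ≥ 26.3   (metabolisable energy)
  x1, x2, x3, x4 ≥ 0.
At the optimum only meat-and-bone meal, rice bran are positive (barley, alfalfa meal = 0). There the calcium and metabolisable energy constraints are tight.
Optimal quantities: meat-and-bone meal = 1.843 kg, rice bran = 0.7774 kg.
Cost = 0.8·1.843 + 0.21·0.7774 = 1.6377.

£1.64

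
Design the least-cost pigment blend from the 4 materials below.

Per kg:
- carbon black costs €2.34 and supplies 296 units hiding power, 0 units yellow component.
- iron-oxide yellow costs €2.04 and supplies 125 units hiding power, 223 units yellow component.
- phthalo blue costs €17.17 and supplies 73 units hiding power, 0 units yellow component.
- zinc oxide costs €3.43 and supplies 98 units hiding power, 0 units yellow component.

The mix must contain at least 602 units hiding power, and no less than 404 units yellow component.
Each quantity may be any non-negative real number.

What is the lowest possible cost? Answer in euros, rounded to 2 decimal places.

€6.66

Let x1 = kg of carbon black, x2 = kg of iron-oxide yellow, x3 = kg of phthalo blue, x4 = kg of zinc oxide.
min 2.34x1 + 2.04x2 + 17.17x3 + 3.43x4 subject to:
  296x1 + 125x2 + 73x3 + 98x4 ≥ 602   (hiding power)
  223x2 ≥ 404   (yellow component)
  x1, x2, x3, x4 ≥ 0.
The minimum-cost mix takes nothing from phthalo blue, zinc oxide — only carbon black, iron-oxide yellow. There the hiding power and yellow component constraints are tight.
Solving gives x1 = 1.2687, x2 = 1.8117.
Objective = 2.34·1.2687 + 2.04·1.8117 = 6.6646.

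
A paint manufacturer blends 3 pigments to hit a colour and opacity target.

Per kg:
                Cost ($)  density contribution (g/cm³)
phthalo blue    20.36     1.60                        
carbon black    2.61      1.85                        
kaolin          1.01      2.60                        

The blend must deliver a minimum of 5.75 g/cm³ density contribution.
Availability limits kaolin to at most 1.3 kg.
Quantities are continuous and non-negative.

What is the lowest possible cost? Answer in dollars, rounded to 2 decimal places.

$4.66

Let x1 = kg of phthalo blue, x2 = kg of carbon black, x3 = kg of kaolin.
Minimise 20.36x1 + 2.61x2 + 1.01x3 subject to:
  1.6x1 + 1.85x2 + 2.6x3 ≥ 5.75   (density contribution)
  x3 ≤ 1.3
  x1, x2, x3 ≥ 0.
The cheapest feasible vertex uses only carbon black, kaolin; phthalo blue is not used. Binding constraints: density contribution and the kaolin cap.
Optimal quantities: carbon black = 1.281 kg, kaolin = 1.3 kg.
Hence cost = 2.61·1.281 + 1.01·1.3 = $4.6564.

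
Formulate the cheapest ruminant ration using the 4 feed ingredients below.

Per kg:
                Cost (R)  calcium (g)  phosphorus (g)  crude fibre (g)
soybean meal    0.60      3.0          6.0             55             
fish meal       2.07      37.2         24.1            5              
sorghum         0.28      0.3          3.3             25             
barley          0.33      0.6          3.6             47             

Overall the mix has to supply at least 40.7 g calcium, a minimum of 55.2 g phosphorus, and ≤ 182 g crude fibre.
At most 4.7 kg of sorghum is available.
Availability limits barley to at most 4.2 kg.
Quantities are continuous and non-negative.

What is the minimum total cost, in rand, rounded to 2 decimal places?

Treat it as an LP. Let x1 = kg of soybean meal, x2 = kg of fish meal, x3 = kg of sorghum, x4 = kg of barley.
min 0.6x1 + 2.07x2 + 0.28x3 + 0.33x4 with:
  3x1 + 37.2x2 + 0.3x3 + 0.6x4 ≥ 40.7   (calcium)
  6x1 + 24.1x2 + 3.3x3 + 3.6x4 ≥ 55.2   (phosphorus)
  55x1 + 5x2 + 25x3 + 47x4 ≤ 182   (crude fibre)
  x3 ≤ 4.7
  x4 ≤ 4.2
  x1, x2, x3, x4 ≥ 0.
At the optimum only fish meal, sorghum are positive (soybean meal, barley = 0). There the phosphorus and the sorghum cap constraints are tight.
Solving gives x2 = 1.647, x3 = 4.7.
Objective = 2.07·1.647 + 0.28·4.7 = 4.7253.

R4.73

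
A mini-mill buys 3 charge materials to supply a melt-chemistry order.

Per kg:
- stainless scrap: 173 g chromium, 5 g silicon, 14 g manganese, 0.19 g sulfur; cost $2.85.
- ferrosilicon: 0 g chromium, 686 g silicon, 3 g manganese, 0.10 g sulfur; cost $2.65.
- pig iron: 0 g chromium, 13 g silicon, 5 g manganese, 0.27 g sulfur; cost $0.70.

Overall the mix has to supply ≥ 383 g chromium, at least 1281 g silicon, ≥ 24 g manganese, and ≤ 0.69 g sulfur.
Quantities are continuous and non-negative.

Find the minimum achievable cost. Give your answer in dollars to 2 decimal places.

This is a linear program. Let x1 = kg of stainless scrap, x2 = kg of ferrosilicon, x3 = kg of pig iron.
Minimize 2.85x1 + 2.65x2 + 0.7x3 with:
  173x1 ≥ 383   (chromium)
  5x1 + 686x2 + 13x3 ≥ 1281   (silicon)
  14x1 + 3x2 + 5x3 ≥ 24   (manganese)
  0.19x1 + 0.1x2 + 0.27x3 ≤ 0.69   (sulfur)
  x1, x2, x3 ≥ 0.
The cheapest feasible vertex uses only stainless scrap, ferrosilicon; pig iron is not used. The chromium and silicon requirements are met with equality.
So stainless scrap = 2.214 kg, ferrosilicon = 1.851 kg.
Objective = 2.85·2.214 + 2.65·1.851 = 11.2151.

$11.22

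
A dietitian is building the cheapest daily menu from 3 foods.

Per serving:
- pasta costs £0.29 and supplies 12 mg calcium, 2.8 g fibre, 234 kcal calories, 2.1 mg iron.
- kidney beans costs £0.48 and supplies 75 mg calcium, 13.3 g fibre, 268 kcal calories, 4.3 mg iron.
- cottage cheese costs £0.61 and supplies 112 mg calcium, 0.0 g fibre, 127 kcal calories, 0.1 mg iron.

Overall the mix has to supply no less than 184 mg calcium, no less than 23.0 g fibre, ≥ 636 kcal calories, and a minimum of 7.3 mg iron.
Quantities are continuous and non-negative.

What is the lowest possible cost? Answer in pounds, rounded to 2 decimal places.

£1.17

Let x1 = servings of pasta, x2 = servings of kidney beans, x3 = servings of cottage cheese.
Minimize 0.29x1 + 0.48x2 + 0.61x3 s.t.:
  12x1 + 75x2 + 112x3 ≥ 184   (calcium)
  2.8x1 + 13.3x2 ≥ 23   (fibre)
  234x1 + 268x2 + 127x3 ≥ 636   (calories)
  2.1x1 + 4.3x2 + 0.1x3 ≥ 7.3   (iron)
  x1, x2, x3 ≥ 0.
The cheapest feasible vertex uses only kidney beans, cottage cheese; pasta is not used. There the calcium and calories constraints are tight.
Solving gives x2 = 2.336, x3 = 0.07867.
Cost = 0.48·2.336 + 0.61·0.07867 = 1.1693.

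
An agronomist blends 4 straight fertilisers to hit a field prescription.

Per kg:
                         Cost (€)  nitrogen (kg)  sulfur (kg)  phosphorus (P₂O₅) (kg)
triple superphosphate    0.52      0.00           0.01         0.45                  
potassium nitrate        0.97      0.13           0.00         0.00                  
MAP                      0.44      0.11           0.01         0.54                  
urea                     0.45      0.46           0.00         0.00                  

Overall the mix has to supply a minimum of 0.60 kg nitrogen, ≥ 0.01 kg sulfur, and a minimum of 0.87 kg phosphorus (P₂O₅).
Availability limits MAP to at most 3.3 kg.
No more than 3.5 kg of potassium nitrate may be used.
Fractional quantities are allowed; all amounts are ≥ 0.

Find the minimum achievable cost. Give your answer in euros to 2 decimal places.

Let x1 = kg of triple superphosphate, x2 = kg of potassium nitrate, x3 = kg of MAP, x4 = kg of urea.
Minimize 0.52x1 + 0.97x2 + 0.44x3 + 0.45x4 with:
  0.13x2 + 0.11x3 + 0.46x4 ≥ 0.6   (nitrogen)
  0.01x1 + 0.01x3 ≥ 0.01   (sulfur)
  0.45x1 + 0.54x3 ≥ 0.87   (phosphorus (P₂O₅))
  x3 ≤ 3.3
  x2 ≤ 3.5
  x1, x2, x3, x4 ≥ 0.
The optimal basis is {MAP, urea}; triple superphosphate, potassium nitrate drop out. Binding constraints: nitrogen and phosphorus (P₂O₅).
So MAP = 1.611 kg, urea = 0.9191 kg.
Hence cost = 0.44·1.611 + 0.45·0.9191 = €1.1224.

€1.12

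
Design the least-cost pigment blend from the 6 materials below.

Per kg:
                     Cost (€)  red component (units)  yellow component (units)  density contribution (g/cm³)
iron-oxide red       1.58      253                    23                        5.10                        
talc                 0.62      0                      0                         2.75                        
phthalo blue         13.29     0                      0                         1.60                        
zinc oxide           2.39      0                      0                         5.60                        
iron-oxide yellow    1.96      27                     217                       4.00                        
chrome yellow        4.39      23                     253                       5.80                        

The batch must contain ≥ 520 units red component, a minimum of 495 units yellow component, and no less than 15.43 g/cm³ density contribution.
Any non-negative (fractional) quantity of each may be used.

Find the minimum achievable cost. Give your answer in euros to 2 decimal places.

€6.99

Treat it as an LP. Let x1 = kg of iron-oxide red, x2 = kg of talc, x3 = kg of phthalo blue, x4 = kg of zinc oxide, x5 = kg of iron-oxide yellow, x6 = kg of chrome yellow.
min 1.58x1 + 0.62x2 + 13.29x3 + 2.39x4 + 1.96x5 + 4.39x6 subject to:
  253x1 + 27x5 + 23x6 ≥ 520   (red component)
  23x1 + 217x5 + 253x6 ≥ 495   (yellow component)
  5.1x1 + 2.75x2 + 1.6x3 + 5.6x4 + 4x5 + 5.8x6 ≥ 15.43   (density contribution)
  x1, x2, x3, x4, x5, x6 ≥ 0.
At the optimum only iron-oxide red, iron-oxide yellow are positive (talc, phthalo blue, zinc oxide, chrome yellow = 0). The red component and yellow component requirements are met with equality.
So iron-oxide red = 1.833 kg, iron-oxide yellow = 2.087 kg.
Cost = 1.58·1.833 + 1.96·2.087 = 6.9867.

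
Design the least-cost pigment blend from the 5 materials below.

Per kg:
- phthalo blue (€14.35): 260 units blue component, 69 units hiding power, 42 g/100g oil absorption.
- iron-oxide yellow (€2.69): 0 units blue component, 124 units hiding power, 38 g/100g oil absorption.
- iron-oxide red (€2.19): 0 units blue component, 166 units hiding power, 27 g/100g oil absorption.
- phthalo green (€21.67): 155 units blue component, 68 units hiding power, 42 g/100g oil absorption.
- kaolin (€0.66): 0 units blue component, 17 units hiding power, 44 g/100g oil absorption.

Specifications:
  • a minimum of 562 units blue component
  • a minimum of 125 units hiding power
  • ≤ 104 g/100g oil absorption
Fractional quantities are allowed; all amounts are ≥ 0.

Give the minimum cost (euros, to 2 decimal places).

Let x1 = kg of phthalo blue, x2 = kg of iron-oxide yellow, x3 = kg of iron-oxide red, x4 = kg of phthalo green, x5 = kg of kaolin.
Minimise 14.35x1 + 2.69x2 + 2.19x3 + 21.67x4 + 0.66x5 with:
  260x1 + 155x4 ≥ 562   (blue component)
  69x1 + 124x2 + 166x3 + 68x4 + 17x5 ≥ 125   (hiding power)
  42x1 + 38x2 + 27x3 + 42x4 + 44x5 ≤ 104   (oil absorption)
  x1, x2, x3, x4, x5 ≥ 0.
The minimum-cost mix takes nothing from iron-oxide yellow, iron-oxide red, phthalo green, kaolin — only phthalo blue. There the blue component constraint is tight.
So phthalo blue = 2.162 kg.
Objective = 14.35·2.162 = 31.0247.

€31.02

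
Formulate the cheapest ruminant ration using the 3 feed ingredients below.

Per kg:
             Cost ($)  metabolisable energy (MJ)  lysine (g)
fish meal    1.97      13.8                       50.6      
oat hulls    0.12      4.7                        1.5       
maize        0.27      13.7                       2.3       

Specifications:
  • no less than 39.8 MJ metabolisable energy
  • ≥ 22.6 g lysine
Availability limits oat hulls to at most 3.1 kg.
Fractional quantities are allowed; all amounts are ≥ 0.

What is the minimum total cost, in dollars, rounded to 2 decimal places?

This is a linear program. Let x1 = kg of fish meal, x2 = kg of oat hulls, x3 = kg of maize.
min 1.97x1 + 0.12x2 + 0.27x3 s.t.:
  13.8x1 + 4.7x2 + 13.7x3 ≥ 39.8   (metabolisable energy)
  50.6x1 + 1.5x2 + 2.3x3 ≥ 22.6   (lysine)
  x2 ≤ 3.1
  x1, x2, x3 ≥ 0.
The cheapest feasible vertex uses only fish meal, maize; oat hulls is not used. The metabolisable energy and lysine requirements are met with equality.
That vertex is x1 = 0.3297, x3 = 2.573.
Cost = 1.97·0.3297 + 0.27·2.573 = 1.3442.

$1.34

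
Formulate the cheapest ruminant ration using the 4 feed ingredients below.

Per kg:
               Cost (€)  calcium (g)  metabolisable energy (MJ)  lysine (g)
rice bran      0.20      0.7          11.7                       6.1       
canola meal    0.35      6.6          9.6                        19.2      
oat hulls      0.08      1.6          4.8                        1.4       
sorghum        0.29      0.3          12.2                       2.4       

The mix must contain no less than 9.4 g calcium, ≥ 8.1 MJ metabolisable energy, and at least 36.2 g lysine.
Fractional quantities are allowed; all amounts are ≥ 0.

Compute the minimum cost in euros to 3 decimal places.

€0.660

Let x1 = kg of rice bran, x2 = kg of canola meal, x3 = kg of oat hulls, x4 = kg of sorghum.
Minimise 0.2x1 + 0.35x2 + 0.08x3 + 0.29x4 subject to:
  0.7x1 + 6.6x2 + 1.6x3 + 0.3x4 ≥ 9.4   (calcium)
  11.7x1 + 9.6x2 + 4.8x3 + 12.2x4 ≥ 8.1   (metabolisable energy)
  6.1x1 + 19.2x2 + 1.4x3 + 2.4x4 ≥ 36.2   (lysine)
  x1, x2, x3, x4 ≥ 0.
The optimal basis is {canola meal}; rice bran, oat hulls, sorghum drop out. Binding constraint: lysine.
Optimal quantities: canola meal = 1.885 kg.
Objective = 0.35·1.885 = 0.65975.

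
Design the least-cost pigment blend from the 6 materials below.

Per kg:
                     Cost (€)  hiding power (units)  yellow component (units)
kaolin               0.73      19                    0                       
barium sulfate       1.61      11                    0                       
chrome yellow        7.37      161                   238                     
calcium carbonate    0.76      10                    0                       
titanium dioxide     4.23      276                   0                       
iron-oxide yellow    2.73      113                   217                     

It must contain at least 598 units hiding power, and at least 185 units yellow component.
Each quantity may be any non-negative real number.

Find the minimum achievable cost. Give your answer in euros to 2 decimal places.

Let x1 = kg of kaolin, x2 = kg of barium sulfate, x3 = kg of chrome yellow, x4 = kg of calcium carbonate, x5 = kg of titanium dioxide, x6 = kg of iron-oxide yellow.
min 0.73x1 + 1.61x2 + 7.37x3 + 0.76x4 + 4.23x5 + 2.73x6 with:
  19x1 + 11x2 + 161x3 + 10x4 + 276x5 + 113x6 ≥ 598   (hiding power)
  238x3 + 217x6 ≥ 185   (yellow component)
  x1, x2, x3, x4, x5, x6 ≥ 0.
The optimal basis is {titanium dioxide, iron-oxide yellow}; kaolin, barium sulfate, chrome yellow, calcium carbonate drop out. The hiding power and yellow component requirements are met with equality.
Solving gives x5 = 1.818, x6 = 0.8525.
Objective = 4.23·1.818 + 2.73·0.8525 = 10.0175.

€10.02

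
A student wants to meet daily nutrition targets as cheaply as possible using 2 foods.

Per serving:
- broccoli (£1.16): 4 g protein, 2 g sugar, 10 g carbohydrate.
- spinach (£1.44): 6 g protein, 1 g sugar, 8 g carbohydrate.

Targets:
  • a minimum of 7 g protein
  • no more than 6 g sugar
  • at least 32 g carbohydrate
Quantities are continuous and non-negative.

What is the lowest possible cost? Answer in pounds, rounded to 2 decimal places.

£4.05

Let x1 = servings of broccoli, x2 = servings of spinach.
Minimize 1.16x1 + 1.44x2 subject to:
  4x1 + 6x2 ≥ 7   (protein)
  2x1 + 1x2 ≤ 6   (sugar)
  10x1 + 8x2 ≥ 32   (carbohydrate)
  x1, x2 ≥ 0.
Both inputs are positive at the optimum. The sugar and carbohydrate requirements are met with equality.
So broccoli = 2.667 servings, spinach = 0.6667 servings.
Hence cost = 1.16·2.667 + 1.44·0.6667 = £4.0538.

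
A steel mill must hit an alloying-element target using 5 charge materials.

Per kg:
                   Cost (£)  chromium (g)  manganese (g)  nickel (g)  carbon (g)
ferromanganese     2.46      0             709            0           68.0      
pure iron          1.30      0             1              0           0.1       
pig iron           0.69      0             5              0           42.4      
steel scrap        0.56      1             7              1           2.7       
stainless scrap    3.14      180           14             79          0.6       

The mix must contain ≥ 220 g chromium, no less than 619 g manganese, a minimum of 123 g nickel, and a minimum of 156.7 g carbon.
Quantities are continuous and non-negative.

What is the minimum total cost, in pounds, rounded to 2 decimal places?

£8.54

Let x1 = kg of ferromanganese, x2 = kg of pure iron, x3 = kg of pig iron, x4 = kg of steel scrap, x5 = kg of stainless scrap.
Minimise 2.46x1 + 1.3x2 + 0.69x3 + 0.56x4 + 3.14x5 s.t.:
  1x4 + 180x5 ≥ 220   (chromium)
  709x1 + 1x2 + 5x3 + 7x4 + 14x5 ≥ 619   (manganese)
  1x4 + 79x5 ≥ 123   (nickel)
  68x1 + 0.1x2 + 42.4x3 + 2.7x4 + 0.6x5 ≥ 156.7   (carbon)
  x1, x2, x3, x4, x5 ≥ 0.
The optimal basis is {ferromanganese, pig iron, stainless scrap}; pure iron, steel scrap drop out. There the manganese, nickel, carbon constraints are tight.
That vertex is x1 = 0.8257, x3 = 2.349, x5 = 1.557.
Hence cost = 2.46·0.8257 + 0.69·2.349 + 3.14·1.557 = £8.5410.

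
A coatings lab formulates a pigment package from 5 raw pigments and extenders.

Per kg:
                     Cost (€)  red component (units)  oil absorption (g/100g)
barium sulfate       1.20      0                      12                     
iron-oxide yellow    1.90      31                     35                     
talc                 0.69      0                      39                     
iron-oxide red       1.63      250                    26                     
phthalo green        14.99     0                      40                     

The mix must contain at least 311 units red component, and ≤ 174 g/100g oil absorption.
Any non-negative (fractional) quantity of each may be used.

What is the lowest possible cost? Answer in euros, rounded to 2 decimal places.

Let x1 = kg of barium sulfate, x2 = kg of iron-oxide yellow, x3 = kg of talc, x4 = kg of iron-oxide red, x5 = kg of phthalo green.
Minimize 1.2x1 + 1.9x2 + 0.69x3 + 1.63x4 + 14.99x5 subject to:
  31x2 + 250x4 ≥ 311   (red component)
  12x1 + 35x2 + 39x3 + 26x4 + 40x5 ≤ 174   (oil absorption)
  x1, x2, x3, x4, x5 ≥ 0.
The cheapest feasible vertex uses only iron-oxide red; barium sulfate, iron-oxide yellow, talc, phthalo green are not used. The red component requirement is met with equality.
So iron-oxide red = 1.244 kg.
Cost = 1.63·1.244 = 2.0277.

€2.03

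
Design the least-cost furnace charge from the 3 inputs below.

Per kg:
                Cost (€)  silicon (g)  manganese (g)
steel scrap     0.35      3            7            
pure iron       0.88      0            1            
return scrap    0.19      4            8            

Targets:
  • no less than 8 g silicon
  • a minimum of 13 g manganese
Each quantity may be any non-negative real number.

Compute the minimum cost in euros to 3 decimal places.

Let x1 = kg of steel scrap, x2 = kg of pure iron, x3 = kg of return scrap.
min 0.35x1 + 0.88x2 + 0.19x3 subject to:
  3x1 + 4x3 ≥ 8   (silicon)
  7x1 + 1x2 + 8x3 ≥ 13   (manganese)
  x1, x2, x3 ≥ 0.
The cheapest feasible vertex uses only return scrap; steel scrap, pure iron are not used. Binding constraint: silicon.
Solving gives x3 = 2.
Cost = 0.19·2 = 0.38000.

€0.380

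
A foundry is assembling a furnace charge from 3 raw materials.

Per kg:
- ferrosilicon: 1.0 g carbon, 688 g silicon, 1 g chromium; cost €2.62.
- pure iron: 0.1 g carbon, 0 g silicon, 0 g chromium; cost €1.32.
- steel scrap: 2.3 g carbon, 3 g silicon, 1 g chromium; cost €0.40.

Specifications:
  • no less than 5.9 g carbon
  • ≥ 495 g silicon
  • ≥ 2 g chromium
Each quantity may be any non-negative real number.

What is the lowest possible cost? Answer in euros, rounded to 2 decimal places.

€2.76

Treat it as an LP. Let x1 = kg of ferrosilicon, x2 = kg of pure iron, x3 = kg of steel scrap.
Minimise 2.62x1 + 1.32x2 + 0.4x3 subject to:
  1x1 + 0.1x2 + 2.3x3 ≥ 5.9   (carbon)
  688x1 + 3x3 ≥ 495   (silicon)
  1x1 + 1x3 ≥ 2   (chromium)
  x1, x2, x3 ≥ 0.
The cheapest feasible vertex uses only ferrosilicon, steel scrap; pure iron is not used. The carbon and silicon requirements are met with equality.
Optimal quantities: ferrosilicon = 0.7096 kg, steel scrap = 2.257 kg.
Objective = 2.62·0.7096 + 0.4·2.257 = 2.7620.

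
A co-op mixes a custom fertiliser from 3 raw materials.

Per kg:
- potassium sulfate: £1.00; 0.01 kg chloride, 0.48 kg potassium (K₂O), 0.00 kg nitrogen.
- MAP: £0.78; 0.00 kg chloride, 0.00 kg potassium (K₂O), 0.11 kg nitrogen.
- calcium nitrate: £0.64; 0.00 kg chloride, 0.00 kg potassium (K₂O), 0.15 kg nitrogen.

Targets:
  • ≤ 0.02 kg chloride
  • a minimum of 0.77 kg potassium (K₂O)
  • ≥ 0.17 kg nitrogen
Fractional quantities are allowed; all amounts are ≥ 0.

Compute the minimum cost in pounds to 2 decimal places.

£2.33

This is a linear program. Let x1 = kg of potassium sulfate, x2 = kg of MAP, x3 = kg of calcium nitrate.
Minimize 1x1 + 0.78x2 + 0.64x3 s.t.:
  0.01x1 ≤ 0.02   (chloride)
  0.48x1 ≥ 0.77   (potassium (K₂O))
  0.11x2 + 0.15x3 ≥ 0.17   (nitrogen)
  x1, x2, x3 ≥ 0.
The optimal basis is {potassium sulfate, calcium nitrate}; MAP drops out. The potassium (K₂O) and nitrogen requirements are met with equality.
Solving gives x1 = 1.604, x3 = 1.133.
Objective = 1·1.604 + 0.64·1.133 = 2.3291.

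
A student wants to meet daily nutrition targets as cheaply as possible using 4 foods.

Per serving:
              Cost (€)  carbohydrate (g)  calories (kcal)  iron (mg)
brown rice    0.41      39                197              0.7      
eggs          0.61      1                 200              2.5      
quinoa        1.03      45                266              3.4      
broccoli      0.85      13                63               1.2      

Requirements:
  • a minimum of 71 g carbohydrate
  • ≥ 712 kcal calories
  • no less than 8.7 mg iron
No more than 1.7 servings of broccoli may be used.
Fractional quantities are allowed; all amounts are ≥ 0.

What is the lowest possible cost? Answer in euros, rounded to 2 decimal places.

€2.44

Let x1 = servings of brown rice, x2 = servings of eggs, x3 = servings of quinoa, x4 = servings of broccoli.
Minimise 0.41x1 + 0.61x2 + 1.03x3 + 0.85x4 s.t.:
  39x1 + 1x2 + 45x3 + 13x4 ≥ 71   (carbohydrate)
  197x1 + 200x2 + 266x3 + 63x4 ≥ 712   (calories)
  0.7x1 + 2.5x2 + 3.4x3 + 1.2x4 ≥ 8.7   (iron)
  x4 ≤ 1.7
  x1, x2, x3, x4 ≥ 0.
At the optimum only brown rice, eggs, quinoa are positive (broccoli = 0). There the carbohydrate, calories, iron constraints are tight.
Solving gives x1 = 0.1728, x2 = 1.536, x3 = 1.394.
Objective = 0.41·0.1728 + 0.61·1.536 + 1.03·1.394 = 2.4436.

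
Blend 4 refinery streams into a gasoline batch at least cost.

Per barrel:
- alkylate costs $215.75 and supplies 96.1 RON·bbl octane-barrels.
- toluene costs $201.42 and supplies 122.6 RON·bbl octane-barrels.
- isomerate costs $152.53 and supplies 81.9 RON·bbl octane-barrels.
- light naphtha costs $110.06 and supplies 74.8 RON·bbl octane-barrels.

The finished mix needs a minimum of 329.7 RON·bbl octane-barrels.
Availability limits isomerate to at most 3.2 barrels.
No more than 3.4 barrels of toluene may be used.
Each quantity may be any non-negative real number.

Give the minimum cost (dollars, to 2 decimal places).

Set it up as a linear program. Let x1 = barrels of alkylate, x2 = barrels of toluene, x3 = barrels of isomerate, x4 = barrels of light naphtha.
Minimize 215.75x1 + 201.42x2 + 152.53x3 + 110.06x4 with:
  96.1x1 + 122.6x2 + 81.9x3 + 74.8x4 ≥ 329.7   (octane-barrels)
  x3 ≤ 3.2
  x2 ≤ 3.4
  x1, x2, x3, x4 ≥ 0.
The optimal basis is {light naphtha}; alkylate, toluene, isomerate drop out. There the octane-barrels constraint is tight.
That vertex is x4 = 4.4078.
Objective = 110.06·4.4078 = 485.1225.

$485.12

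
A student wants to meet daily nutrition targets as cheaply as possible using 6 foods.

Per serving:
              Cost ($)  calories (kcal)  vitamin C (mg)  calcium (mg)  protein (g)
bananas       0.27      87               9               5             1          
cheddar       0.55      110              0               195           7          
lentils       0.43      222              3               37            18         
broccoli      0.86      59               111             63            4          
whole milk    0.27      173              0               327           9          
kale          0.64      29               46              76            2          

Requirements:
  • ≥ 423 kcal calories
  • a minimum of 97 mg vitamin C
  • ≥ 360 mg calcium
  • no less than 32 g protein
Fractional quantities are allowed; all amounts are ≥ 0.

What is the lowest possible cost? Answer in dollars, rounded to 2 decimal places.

$1.45

Let x1 = servings of bananas, x2 = servings of cheddar, x3 = servings of lentils, x4 = servings of broccoli, x5 = servings of whole milk, x6 = servings of kale.
Minimize 0.27x1 + 0.55x2 + 0.43x3 + 0.86x4 + 0.27x5 + 0.64x6 subject to:
  87x1 + 110x2 + 222x3 + 59x4 + 173x5 + 29x6 ≥ 423   (calories)
  9x1 + 3x3 + 111x4 + 46x6 ≥ 97   (vitamin C)
  5x1 + 195x2 + 37x3 + 63x4 + 327x5 + 76x6 ≥ 360   (calcium)
  1x1 + 7x2 + 18x3 + 4x4 + 9x5 + 2x6 ≥ 32   (protein)
  x1, x2, x3, x4, x5, x6 ≥ 0.
At the optimum only lentils, broccoli, whole milk are positive (bananas, cheddar, kale = 0). Binding constraints: vitamin C, calcium, protein.
So lentils = 1.189 servings, broccoli = 0.8417 servings, whole milk = 0.8043 servings.
Cost = 0.43·1.189 + 0.86·0.8417 + 0.27·0.8043 = 1.4523.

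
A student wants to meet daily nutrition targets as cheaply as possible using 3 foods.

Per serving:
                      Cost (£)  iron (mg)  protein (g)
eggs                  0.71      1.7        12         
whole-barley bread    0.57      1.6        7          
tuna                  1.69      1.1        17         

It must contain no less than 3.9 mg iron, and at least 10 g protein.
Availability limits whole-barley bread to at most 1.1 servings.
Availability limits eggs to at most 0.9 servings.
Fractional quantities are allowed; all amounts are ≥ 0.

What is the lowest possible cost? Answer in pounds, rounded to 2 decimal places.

Treat it as an LP. Let x1 = servings of eggs, x2 = servings of whole-barley bread, x3 = servings of tuna.
Minimise 0.71x1 + 0.57x2 + 1.69x3 with:
  1.7x1 + 1.6x2 + 1.1x3 ≥ 3.9   (iron)
  12x1 + 7x2 + 17x3 ≥ 10   (protein)
  x2 ≤ 1.1
  x1 ≤ 0.9
  x1, x2, x3 ≥ 0.
All 3 inputs are positive at the optimum. There the iron, the whole-barley bread cap, the eggs cap constraints are tight.
Optimal quantities: eggs = 0.9 servings, whole-barley bread = 1.1 servings, tuna = 0.5545 servings.
Cost = 0.71·0.9 + 0.57·1.1 + 1.69·0.5545 = 2.2031.

£2.20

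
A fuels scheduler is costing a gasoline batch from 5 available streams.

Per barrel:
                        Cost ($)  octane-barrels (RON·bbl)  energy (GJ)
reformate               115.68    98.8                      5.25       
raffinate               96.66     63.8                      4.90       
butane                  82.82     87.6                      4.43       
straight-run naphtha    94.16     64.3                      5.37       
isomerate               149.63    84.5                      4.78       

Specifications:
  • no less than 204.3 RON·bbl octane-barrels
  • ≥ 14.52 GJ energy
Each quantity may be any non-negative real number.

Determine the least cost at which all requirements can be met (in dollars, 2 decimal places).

$259.13

Treat it as an LP. Let x1 = barrels of reformate, x2 = barrels of raffinate, x3 = barrels of butane, x4 = barrels of straight-run naphtha, x5 = barrels of isomerate.
min 115.68x1 + 96.66x2 + 82.82x3 + 94.16x4 + 149.63x5 with:
  98.8x1 + 63.8x2 + 87.6x3 + 64.3x4 + 84.5x5 ≥ 204.3   (octane-barrels)
  5.25x1 + 4.9x2 + 4.43x3 + 5.37x4 + 4.78x5 ≥ 14.52   (energy)
  x1, x2, x3, x4, x5 ≥ 0.
The minimum-cost mix takes nothing from reformate, raffinate, isomerate — only butane, straight-run naphtha. Binding constraints: octane-barrels and energy.
That vertex is x3 = 0.88086, x4 = 1.9772.
Objective = 82.82·0.88086 + 94.16·1.9772 = 259.1260.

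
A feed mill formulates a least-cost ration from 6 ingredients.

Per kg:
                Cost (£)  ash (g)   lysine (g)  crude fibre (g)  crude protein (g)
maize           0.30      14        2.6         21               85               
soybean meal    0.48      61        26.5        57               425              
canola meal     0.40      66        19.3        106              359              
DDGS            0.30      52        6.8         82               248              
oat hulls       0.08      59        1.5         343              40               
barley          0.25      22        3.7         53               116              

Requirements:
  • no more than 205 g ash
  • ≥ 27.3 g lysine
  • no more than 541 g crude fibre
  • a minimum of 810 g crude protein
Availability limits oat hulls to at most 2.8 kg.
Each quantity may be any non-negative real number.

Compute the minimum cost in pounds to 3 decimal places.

£0.903

Let x1 = kg of maize, x2 = kg of soybean meal, x3 = kg of canola meal, x4 = kg of DDGS, x5 = kg of oat hulls, x6 = kg of barley.
Minimise 0.3x1 + 0.48x2 + 0.4x3 + 0.3x4 + 0.08x5 + 0.25x6 subject to:
  14x1 + 61x2 + 66x3 + 52x4 + 59x5 + 22x6 ≤ 205   (ash)
  2.6x1 + 26.5x2 + 19.3x3 + 6.8x4 + 1.5x5 + 3.7x6 ≥ 27.3   (lysine)
  21x1 + 57x2 + 106x3 + 82x4 + 343x5 + 53x6 ≤ 541   (crude fibre)
  85x1 + 425x2 + 359x3 + 248x4 + 40x5 + 116x6 ≥ 810   (crude protein)
  x5 ≤ 2.8
  x1, x2, x3, x4, x5, x6 ≥ 0.
The cheapest feasible vertex uses only canola meal; maize, soybean meal, DDGS, oat hulls, barley are not used. Binding constraint: crude protein.
Optimal quantities: canola meal = 2.2563 kg.
Total cost: 0.4·2.2563 = 0.90252.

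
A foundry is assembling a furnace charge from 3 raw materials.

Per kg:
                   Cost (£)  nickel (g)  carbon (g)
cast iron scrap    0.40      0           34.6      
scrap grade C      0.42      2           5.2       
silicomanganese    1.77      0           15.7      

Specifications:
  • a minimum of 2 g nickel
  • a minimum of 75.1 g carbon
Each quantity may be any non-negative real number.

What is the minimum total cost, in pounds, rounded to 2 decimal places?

Let x1 = kg of cast iron scrap, x2 = kg of scrap grade C, x3 = kg of silicomanganese.
Minimise 0.4x1 + 0.42x2 + 1.77x3 with:
  2x2 ≥ 2   (nickel)
  34.6x1 + 5.2x2 + 15.7x3 ≥ 75.1   (carbon)
  x1, x2, x3 ≥ 0.
The cheapest feasible vertex uses only cast iron scrap, scrap grade C; silicomanganese is not used. The nickel and carbon requirements are met with equality.
So cast iron scrap = 2.02 kg, scrap grade C = 1 kg.
Cost = 0.4·2.02 + 0.42·1 = 1.2280.

£1.23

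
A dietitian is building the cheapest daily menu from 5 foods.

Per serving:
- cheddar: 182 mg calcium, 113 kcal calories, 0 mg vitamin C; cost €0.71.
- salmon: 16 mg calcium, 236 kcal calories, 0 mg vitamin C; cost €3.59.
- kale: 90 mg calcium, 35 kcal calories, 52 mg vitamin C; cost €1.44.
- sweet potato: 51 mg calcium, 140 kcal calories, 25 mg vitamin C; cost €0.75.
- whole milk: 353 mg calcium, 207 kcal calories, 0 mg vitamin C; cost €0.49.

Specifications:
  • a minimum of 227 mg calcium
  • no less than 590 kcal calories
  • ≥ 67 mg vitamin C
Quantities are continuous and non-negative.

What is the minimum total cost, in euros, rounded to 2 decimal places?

€2.52

This is a linear program. Let x1 = servings of cheddar, x2 = servings of salmon, x3 = servings of kale, x4 = servings of sweet potato, x5 = servings of whole milk.
Minimize 0.71x1 + 3.59x2 + 1.44x3 + 0.75x4 + 0.49x5 subject to:
  182x1 + 16x2 + 90x3 + 51x4 + 353x5 ≥ 227   (calcium)
  113x1 + 236x2 + 35x3 + 140x4 + 207x5 ≥ 590   (calories)
  52x3 + 25x4 ≥ 67   (vitamin C)
  x1, x2, x3, x4, x5 ≥ 0.
The optimal basis is {sweet potato, whole milk}; cheddar, salmon, kale drop out. There the calories and vitamin C constraints are tight.
That vertex is x4 = 2.68, x5 = 1.038.
Cost = 0.75·2.68 + 0.49·1.038 = 2.5186.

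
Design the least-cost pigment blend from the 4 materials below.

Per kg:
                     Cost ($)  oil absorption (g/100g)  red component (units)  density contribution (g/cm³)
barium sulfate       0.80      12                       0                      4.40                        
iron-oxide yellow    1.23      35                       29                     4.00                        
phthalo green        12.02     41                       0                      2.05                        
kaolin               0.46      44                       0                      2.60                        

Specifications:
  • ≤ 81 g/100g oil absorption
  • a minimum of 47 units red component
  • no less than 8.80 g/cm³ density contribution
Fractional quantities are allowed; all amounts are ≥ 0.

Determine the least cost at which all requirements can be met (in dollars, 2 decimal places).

$2.41

Set it up as a linear program. Let x1 = kg of barium sulfate, x2 = kg of iron-oxide yellow, x3 = kg of phthalo green, x4 = kg of kaolin.
Minimize 0.8x1 + 1.23x2 + 12.02x3 + 0.46x4 with:
  12x1 + 35x2 + 41x3 + 44x4 ≤ 81   (oil absorption)
  29x2 ≥ 47   (red component)
  4.4x1 + 4x2 + 2.05x3 + 2.6x4 ≥ 8.8   (density contribution)
  x1, x2, x3, x4 ≥ 0.
The optimal basis is {barium sulfate, iron-oxide yellow, kaolin}; phthalo green drops out. Binding constraints: oil absorption, red component, density contribution.
So barium sulfate = 0.2392 kg, iron-oxide yellow = 1.621 kg, kaolin = 0.4865 kg.
Cost = 0.8·0.2392 + 1.23·1.621 + 0.46·0.4865 = 2.4090.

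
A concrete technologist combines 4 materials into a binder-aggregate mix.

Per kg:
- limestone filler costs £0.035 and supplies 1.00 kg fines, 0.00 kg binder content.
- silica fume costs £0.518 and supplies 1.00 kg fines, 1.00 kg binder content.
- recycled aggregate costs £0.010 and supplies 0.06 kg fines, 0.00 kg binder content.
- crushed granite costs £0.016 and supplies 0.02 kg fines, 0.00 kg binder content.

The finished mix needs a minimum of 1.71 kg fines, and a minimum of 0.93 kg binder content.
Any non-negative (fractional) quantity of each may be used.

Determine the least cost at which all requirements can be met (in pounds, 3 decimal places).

This is a linear program. Let x1 = kg of limestone filler, x2 = kg of silica fume, x3 = kg of recycled aggregate, x4 = kg of crushed granite.
Minimise 0.035x1 + 0.518x2 + 0.01x3 + 0.016x4 with:
  1x1 + 1x2 + 0.06x3 + 0.02x4 ≥ 1.71   (fines)
  1x2 ≥ 0.93   (binder content)
  x1, x2, x3, x4 ≥ 0.
The minimum-cost mix takes nothing from recycled aggregate, crushed granite — only limestone filler, silica fume. Binding constraints: fines and binder content.
So limestone filler = 0.78 kg, silica fume = 0.93 kg.
Cost = 0.035·0.78 + 0.518·0.93 = 0.50904.

£0.509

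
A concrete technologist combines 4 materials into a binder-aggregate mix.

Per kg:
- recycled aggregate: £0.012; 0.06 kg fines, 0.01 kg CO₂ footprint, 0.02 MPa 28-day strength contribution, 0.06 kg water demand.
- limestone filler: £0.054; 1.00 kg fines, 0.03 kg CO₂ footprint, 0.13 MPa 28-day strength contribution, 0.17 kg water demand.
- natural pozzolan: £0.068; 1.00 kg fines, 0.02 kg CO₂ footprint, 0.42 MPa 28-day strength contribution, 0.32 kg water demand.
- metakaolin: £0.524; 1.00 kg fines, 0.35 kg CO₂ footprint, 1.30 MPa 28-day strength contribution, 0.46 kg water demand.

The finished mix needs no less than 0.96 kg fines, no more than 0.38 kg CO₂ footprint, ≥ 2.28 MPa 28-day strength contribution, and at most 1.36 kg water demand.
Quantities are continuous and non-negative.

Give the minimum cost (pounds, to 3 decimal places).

Let x1 = kg of recycled aggregate, x2 = kg of limestone filler, x3 = kg of natural pozzolan, x4 = kg of metakaolin.
min 0.012x1 + 0.054x2 + 0.068x3 + 0.524x4 with:
  0.06x1 + 1x2 + 1x3 + 1x4 ≥ 0.96   (fines)
  0.01x1 + 0.03x2 + 0.02x3 + 0.35x4 ≤ 0.38   (CO₂ footprint)
  0.02x1 + 0.13x2 + 0.42x3 + 1.3x4 ≥ 2.28   (28-day strength contribution)
  0.06x1 + 0.17x2 + 0.32x3 + 0.46x4 ≤ 1.36   (water demand)
  x1, x2, x3, x4 ≥ 0.
The minimum-cost mix takes nothing from recycled aggregate, limestone filler — only natural pozzolan, metakaolin. There the 28-day strength contribution and water demand constraints are tight.
Solving gives x3 = 3.228, x4 = 0.711.
Cost = 0.068·3.228 + 0.524·0.711 = 0.59207.

£0.592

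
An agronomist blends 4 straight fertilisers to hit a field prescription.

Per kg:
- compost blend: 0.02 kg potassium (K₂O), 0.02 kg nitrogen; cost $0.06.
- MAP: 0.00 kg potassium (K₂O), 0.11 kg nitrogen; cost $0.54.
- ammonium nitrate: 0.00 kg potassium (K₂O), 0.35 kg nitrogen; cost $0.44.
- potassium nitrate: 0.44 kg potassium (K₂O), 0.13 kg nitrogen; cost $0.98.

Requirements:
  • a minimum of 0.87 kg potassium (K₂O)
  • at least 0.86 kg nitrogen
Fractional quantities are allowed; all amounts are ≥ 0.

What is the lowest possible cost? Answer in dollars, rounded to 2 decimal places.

Let x1 = kg of compost blend, x2 = kg of MAP, x3 = kg of ammonium nitrate, x4 = kg of potassium nitrate.
Minimise 0.06x1 + 0.54x2 + 0.44x3 + 0.98x4 with:
  0.02x1 + 0.44x4 ≥ 0.87   (potassium (K₂O))
  0.02x1 + 0.11x2 + 0.35x3 + 0.13x4 ≥ 0.86   (nitrogen)
  x1, x2, x3, x4 ≥ 0.
The optimal basis is {compost blend, potassium nitrate}; MAP, ammonium nitrate drop out. Binding constraints: potassium (K₂O) and nitrogen.
That vertex is x1 = 42.79, x4 = 0.03226.
Total cost: 0.06·42.79 + 0.98·0.03226 = 2.5990.

$2.60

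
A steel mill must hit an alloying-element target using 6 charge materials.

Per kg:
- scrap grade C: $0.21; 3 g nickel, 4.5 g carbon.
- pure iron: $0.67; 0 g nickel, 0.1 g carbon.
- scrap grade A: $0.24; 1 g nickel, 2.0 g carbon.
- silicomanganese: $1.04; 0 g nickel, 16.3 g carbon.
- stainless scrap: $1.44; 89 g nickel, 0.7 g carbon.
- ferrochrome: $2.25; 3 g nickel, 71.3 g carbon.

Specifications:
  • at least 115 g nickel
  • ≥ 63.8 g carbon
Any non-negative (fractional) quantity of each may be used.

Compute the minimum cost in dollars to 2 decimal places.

$3.80

Let x1 = kg of scrap grade C, x2 = kg of pure iron, x3 = kg of scrap grade A, x4 = kg of silicomanganese, x5 = kg of stainless scrap, x6 = kg of ferrochrome.
min 0.21x1 + 0.67x2 + 0.24x3 + 1.04x4 + 1.44x5 + 2.25x6 s.t.:
  3x1 + 1x3 + 89x5 + 3x6 ≥ 115   (nickel)
  4.5x1 + 0.1x2 + 2x3 + 16.3x4 + 0.7x5 + 71.3x6 ≥ 63.8   (carbon)
  x1, x2, x3, x4, x5, x6 ≥ 0.
The cheapest feasible vertex uses only stainless scrap, ferrochrome; scrap grade C, pure iron, scrap grade A, silicomanganese are not used. There the nickel and carbon constraints are tight.
Solving gives x5 = 1.262, x6 = 0.8824.
Hence cost = 1.44·1.262 + 2.25·0.8824 = $3.8027.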